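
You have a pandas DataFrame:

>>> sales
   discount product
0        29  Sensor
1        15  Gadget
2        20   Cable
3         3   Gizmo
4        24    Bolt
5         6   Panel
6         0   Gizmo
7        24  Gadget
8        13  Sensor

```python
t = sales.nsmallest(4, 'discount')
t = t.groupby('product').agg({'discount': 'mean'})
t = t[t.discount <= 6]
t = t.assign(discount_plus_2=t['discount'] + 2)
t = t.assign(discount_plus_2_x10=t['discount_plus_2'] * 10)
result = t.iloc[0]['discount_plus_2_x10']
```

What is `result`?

take 4 rows with smallest discount:
   discount product
6         0   Gizmo
3         3   Gizmo
5         6   Panel
8        13  Sensor
group by product, mean of discount:
         discount
product          
Gizmo         1.5
Panel         6.0
Sensor       13.0
filter rows where discount <= 6:
         discount
product          
Gizmo         1.5
Panel         6.0
add column discount_plus_2 = t['discount'] + 2:
         discount  discount_plus_2
product                           
Gizmo         1.5              3.5
Panel         6.0              8.0
add column discount_plus_2_x10 = t['discount_plus_2'] * 10:
         discount  discount_plus_2  discount_plus_2_x10
product                                                
Gizmo         1.5              3.5                 35.0
Panel         6.0              8.0                 80.0
value at position 0, column 'discount_plus_2_x10' → 35.0

35.0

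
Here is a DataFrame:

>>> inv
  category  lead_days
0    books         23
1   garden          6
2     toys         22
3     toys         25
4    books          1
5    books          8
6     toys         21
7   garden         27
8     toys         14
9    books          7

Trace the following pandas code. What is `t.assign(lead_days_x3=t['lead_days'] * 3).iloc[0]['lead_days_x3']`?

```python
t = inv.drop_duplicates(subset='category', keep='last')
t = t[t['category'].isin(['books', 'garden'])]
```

81

drop duplicate category (keep=last):
  category  lead_days
7   garden         27
8     toys         14
9    books          7
filter rows where category in ['books', 'garden']:
  category  lead_days
7   garden         27
9    books          7
add column lead_days_x3 = t['lead_days'] * 3:
  category  lead_days  lead_days_x3
7   garden         27            81
9    books          7            21
Then the value at position 0, column 'lead_days_x3': 81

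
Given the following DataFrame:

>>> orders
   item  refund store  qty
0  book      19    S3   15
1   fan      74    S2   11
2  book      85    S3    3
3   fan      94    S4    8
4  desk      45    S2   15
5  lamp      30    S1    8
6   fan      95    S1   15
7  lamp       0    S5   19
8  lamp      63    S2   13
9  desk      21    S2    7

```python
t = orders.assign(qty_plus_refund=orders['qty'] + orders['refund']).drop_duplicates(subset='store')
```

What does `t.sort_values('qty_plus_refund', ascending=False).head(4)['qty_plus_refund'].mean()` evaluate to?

64.75

add column qty_plus_refund = orders['qty'] + orders['refund']:
   item  refund store  qty  qty_plus_refund
0  book      19    S3   15               34
1   fan      74    S2   11               85
2  book      85    S3    3               88
3   fan      94    S4    8              102
4  desk      45    S2   15               60
5  lamp      30    S1    8               38
6   fan      95    S1   15              110
7  lamp       0    S5   19               19
8  lamp      63    S2   13               76
9  desk      21    S2    7               28
drop duplicate store (keep=first):
   item  refund store  qty  qty_plus_refund
0  book      19    S3   15               34
1   fan      74    S2   11               85
3   fan      94    S4    8              102
5  lamp      30    S1    8               38
7  lamp       0    S5   19               19
sort by qty_plus_refund descending:
   item  refund store  qty  qty_plus_refund
3   fan      94    S4    8              102
1   fan      74    S2   11               85
5  lamp      30    S1    8               38
0  book      19    S3   15               34
7  lamp       0    S5   19               19
take first 4 rows:
   item  refund store  qty  qty_plus_refund
3   fan      94    S4    8              102
1   fan      74    S2   11               85
5  lamp      30    S1    8               38
0  book      19    S3   15               34
mean of column 'qty_plus_refund' → 64.75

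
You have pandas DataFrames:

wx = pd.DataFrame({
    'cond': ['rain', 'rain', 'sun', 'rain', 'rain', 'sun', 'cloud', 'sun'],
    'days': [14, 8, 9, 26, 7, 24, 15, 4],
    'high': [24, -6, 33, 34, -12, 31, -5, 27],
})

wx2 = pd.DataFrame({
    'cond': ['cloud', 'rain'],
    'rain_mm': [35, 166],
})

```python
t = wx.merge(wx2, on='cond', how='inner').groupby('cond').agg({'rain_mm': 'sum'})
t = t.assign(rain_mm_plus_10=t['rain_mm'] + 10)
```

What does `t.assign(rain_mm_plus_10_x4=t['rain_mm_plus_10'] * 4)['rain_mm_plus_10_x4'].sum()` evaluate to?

merge on 'cond' (how='inner') → 5 rows:
    cond  days  high  rain_mm
0   rain    14    24      166
1   rain     8    -6      166
2   rain    26    34      166
3   rain     7   -12      166
4  cloud    15    -5       35
group by cond, sum of rain_mm:
       rain_mm
cond          
cloud       35
rain       664
add column rain_mm_plus_10 = t['rain_mm'] + 10:
       rain_mm  rain_mm_plus_10
cond                           
cloud       35               45
rain       664              674
add column rain_mm_plus_10_x4 = t['rain_mm_plus_10'] * 4:
       rain_mm  rain_mm_plus_10  rain_mm_plus_10_x4
cond                                               
cloud       35               45                 180
rain       664              674                2696
So sum() = 2876.

2876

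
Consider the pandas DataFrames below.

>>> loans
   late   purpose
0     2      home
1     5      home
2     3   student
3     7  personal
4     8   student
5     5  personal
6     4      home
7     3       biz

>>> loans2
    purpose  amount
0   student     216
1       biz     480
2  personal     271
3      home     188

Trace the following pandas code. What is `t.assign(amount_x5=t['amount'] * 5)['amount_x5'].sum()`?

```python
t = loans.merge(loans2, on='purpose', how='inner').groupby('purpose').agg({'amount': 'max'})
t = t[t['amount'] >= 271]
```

merge on 'purpose' (how='inner') → 8 rows:
   late   purpose  amount
0     2      home     188
1     5      home     188
2     3   student     216
3     7  personal     271
4     8   student     216
5     5  personal     271
6     4      home     188
7     3       biz     480
group by purpose, max of amount:
          amount
purpose         
biz          480
home         188
personal     271
student      216
filter rows where amount >= 271:
          amount
purpose         
biz          480
personal     271
add column amount_x5 = t['amount'] * 5:
          amount  amount_x5
purpose                    
biz          480       2400
personal     271       1355

3755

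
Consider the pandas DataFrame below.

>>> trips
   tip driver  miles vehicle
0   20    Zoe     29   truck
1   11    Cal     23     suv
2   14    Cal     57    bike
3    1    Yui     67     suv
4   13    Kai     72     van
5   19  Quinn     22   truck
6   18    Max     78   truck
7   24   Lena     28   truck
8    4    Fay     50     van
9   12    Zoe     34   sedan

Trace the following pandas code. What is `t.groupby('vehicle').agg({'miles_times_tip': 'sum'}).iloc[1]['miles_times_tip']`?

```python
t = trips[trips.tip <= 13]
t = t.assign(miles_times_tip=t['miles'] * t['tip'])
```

filter rows where tip <= 13:
   tip driver  miles vehicle
1   11    Cal     23     suv
3    1    Yui     67     suv
4   13    Kai     72     van
8    4    Fay     50     van
9   12    Zoe     34   sedan
add column miles_times_tip = t['miles'] * t['tip']:
   tip driver  miles vehicle  miles_times_tip
1   11    Cal     23     suv              253
3    1    Yui     67     suv               67
4   13    Kai     72     van              936
8    4    Fay     50     van              200
9   12    Zoe     34   sedan              408
group by vehicle, sum of miles_times_tip:
         miles_times_tip
vehicle                 
sedan                408
suv                  320
van                 1136
Then the value at position 1, column 'miles_times_tip': 320

320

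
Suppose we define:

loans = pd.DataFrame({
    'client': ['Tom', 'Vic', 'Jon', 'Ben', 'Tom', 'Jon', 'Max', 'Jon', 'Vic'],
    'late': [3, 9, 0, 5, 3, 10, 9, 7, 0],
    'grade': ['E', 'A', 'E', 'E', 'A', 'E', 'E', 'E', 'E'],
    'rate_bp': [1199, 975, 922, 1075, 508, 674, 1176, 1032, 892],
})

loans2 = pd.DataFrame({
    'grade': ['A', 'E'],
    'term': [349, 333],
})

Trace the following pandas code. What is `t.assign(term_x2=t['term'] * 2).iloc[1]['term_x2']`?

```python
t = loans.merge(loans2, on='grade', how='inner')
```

698

merge on 'grade' (how='inner') → 9 rows:
  client  late grade  rate_bp  term
0    Tom     3     E     1199   333
1    Vic     9     A      975   349
2    Jon     0     E      922   333
3    Ben     5     E     1075   333
4    Tom     3     A      508   349
5    Jon    10     E      674   333
6    Max     9     E     1176   333
7    Jon     7     E     1032   333
8    Vic     0     E      892   333
add column term_x2 = t['term'] * 2:
  client  late grade  rate_bp  term  term_x2
0    Tom     3     E     1199   333      666
1    Vic     9     A      975   349      698
2    Jon     0     E      922   333      666
3    Ben     5     E     1075   333      666
4    Tom     3     A      508   349      698
5    Jon    10     E      674   333      666
6    Max     9     E     1176   333      666
7    Jon     7     E     1032   333      666
8    Vic     0     E      892   333      666
Hence 698.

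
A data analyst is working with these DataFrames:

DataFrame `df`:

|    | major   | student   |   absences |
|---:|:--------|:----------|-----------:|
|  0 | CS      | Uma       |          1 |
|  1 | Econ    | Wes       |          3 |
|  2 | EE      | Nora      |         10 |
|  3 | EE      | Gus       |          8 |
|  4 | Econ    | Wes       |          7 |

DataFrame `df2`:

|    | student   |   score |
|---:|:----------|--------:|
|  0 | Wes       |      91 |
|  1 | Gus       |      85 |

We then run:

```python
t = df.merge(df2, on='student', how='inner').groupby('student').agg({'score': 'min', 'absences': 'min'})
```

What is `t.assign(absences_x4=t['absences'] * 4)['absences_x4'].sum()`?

merge on 'student' (how='inner') → 3 rows:
  major student  absences  score
0  Econ     Wes         3     91
1    EE     Gus         8     85
2  Econ     Wes         7     91
group by student: min(score), min(absences):
         score  absences
student                 
Gus         85         8
Wes         91         3
add column absences_x4 = t['absences'] * 4:
         score  absences  absences_x4
student                              
Gus         85         8           32
Wes         91         3           12
Reading off the sum of column 'absences_x4', we get 44.

44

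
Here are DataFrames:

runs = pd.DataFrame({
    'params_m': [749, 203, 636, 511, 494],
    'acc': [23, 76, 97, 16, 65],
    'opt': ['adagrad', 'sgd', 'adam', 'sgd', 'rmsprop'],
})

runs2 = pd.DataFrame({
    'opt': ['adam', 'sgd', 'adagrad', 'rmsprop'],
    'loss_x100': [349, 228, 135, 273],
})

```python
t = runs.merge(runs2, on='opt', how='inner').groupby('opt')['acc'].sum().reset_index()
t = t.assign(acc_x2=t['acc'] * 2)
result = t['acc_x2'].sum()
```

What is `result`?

554

merge on 'opt' (how='inner') → 5 rows:
   params_m  acc      opt  loss_x100
0       749   23  adagrad        135
1       203   76      sgd        228
2       636   97     adam        349
3       511   16      sgd        228
4       494   65  rmsprop        273
group by opt, sum of acc:
opt
adagrad    23
adam       97
rmsprop    65
sgd        92
Name: acc, dtype: int64
reset_index():
       opt  acc
0  adagrad   23
1     adam   97
2  rmsprop   65
3      sgd   92
add column acc_x2 = t['acc'] * 2:
       opt  acc  acc_x2
0  adagrad   23      46
1     adam   97     194
2  rmsprop   65     130
3      sgd   92     184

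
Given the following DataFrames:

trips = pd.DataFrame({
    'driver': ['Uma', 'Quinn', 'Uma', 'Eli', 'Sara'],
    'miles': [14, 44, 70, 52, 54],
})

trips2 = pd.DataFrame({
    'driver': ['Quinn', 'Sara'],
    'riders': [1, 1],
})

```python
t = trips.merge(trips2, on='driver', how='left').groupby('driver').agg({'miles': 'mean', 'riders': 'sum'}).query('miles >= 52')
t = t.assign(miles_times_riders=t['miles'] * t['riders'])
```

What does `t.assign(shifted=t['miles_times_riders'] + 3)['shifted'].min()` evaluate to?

merge on 'driver' (how='left') → 5 rows:
  driver  miles  riders
0    Uma     14     NaN
1  Quinn     44     1.0
2    Uma     70     NaN
3    Eli     52     NaN
4   Sara     54     1.0
group by driver: mean(miles), sum(riders):
        miles  riders
driver               
Eli      52.0     0.0
Quinn    44.0     1.0
Sara     54.0     1.0
Uma      42.0     0.0
filter rows where miles >= 52:
        miles  riders
driver               
Eli      52.0     0.0
Sara     54.0     1.0
add column miles_times_riders = t['miles'] * t['riders']:
        miles  riders  miles_times_riders
driver                                   
Eli      52.0     0.0                 0.0
Sara     54.0     1.0                54.0
add column shifted = t['miles_times_riders'] + 3:
        miles  riders  miles_times_riders  shifted
driver                                            
Eli      52.0     0.0                 0.0      3.0
Sara     54.0     1.0                54.0     57.0
Then the min of column 'shifted': 3.0

3.0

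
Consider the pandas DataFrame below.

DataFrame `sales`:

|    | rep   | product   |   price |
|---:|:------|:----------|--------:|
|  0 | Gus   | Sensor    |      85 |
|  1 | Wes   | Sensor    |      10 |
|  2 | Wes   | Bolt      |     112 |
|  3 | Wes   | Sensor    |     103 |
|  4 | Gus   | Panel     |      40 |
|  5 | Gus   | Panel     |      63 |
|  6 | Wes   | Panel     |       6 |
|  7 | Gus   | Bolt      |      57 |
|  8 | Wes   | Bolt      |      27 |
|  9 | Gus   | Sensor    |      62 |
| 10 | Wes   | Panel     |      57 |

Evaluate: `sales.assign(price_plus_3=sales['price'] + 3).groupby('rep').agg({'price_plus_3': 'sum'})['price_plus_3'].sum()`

655

add column price_plus_3 = sales['price'] + 3:
    rep product  price  price_plus_3
0   Gus  Sensor     85            88
1   Wes  Sensor     10            13
2   Wes    Bolt    112           115
3   Wes  Sensor    103           106
4   Gus   Panel     40            43
5   Gus   Panel     63            66
6   Wes   Panel      6             9
7   Gus    Bolt     57            60
8   Wes    Bolt     27            30
9   Gus  Sensor     62            65
10  Wes   Panel     57            60
group by rep, sum of price_plus_3:
     price_plus_3
rep              
Gus           322
Wes           333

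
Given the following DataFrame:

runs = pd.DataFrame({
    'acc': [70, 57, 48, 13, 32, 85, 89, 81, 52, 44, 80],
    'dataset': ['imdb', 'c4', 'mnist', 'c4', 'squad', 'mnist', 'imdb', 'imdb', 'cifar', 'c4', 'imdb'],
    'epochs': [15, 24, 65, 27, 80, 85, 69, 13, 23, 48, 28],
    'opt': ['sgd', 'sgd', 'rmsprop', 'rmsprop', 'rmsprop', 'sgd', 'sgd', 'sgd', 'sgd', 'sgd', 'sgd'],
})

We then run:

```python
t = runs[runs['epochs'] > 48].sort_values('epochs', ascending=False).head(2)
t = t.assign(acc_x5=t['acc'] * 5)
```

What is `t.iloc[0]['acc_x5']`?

425

filter rows where epochs > 48:
   acc dataset  epochs      opt
2   48   mnist      65  rmsprop
4   32   squad      80  rmsprop
5   85   mnist      85      sgd
6   89    imdb      69      sgd
sort by epochs descending:
   acc dataset  epochs      opt
5   85   mnist      85      sgd
4   32   squad      80  rmsprop
6   89    imdb      69      sgd
2   48   mnist      65  rmsprop
take first 2 rows:
   acc dataset  epochs      opt
5   85   mnist      85      sgd
4   32   squad      80  rmsprop
add column acc_x5 = t['acc'] * 5:
   acc dataset  epochs      opt  acc_x5
5   85   mnist      85      sgd     425
4   32   squad      80  rmsprop     160
Taking the value at position 0, column 'acc_x5' gives 425.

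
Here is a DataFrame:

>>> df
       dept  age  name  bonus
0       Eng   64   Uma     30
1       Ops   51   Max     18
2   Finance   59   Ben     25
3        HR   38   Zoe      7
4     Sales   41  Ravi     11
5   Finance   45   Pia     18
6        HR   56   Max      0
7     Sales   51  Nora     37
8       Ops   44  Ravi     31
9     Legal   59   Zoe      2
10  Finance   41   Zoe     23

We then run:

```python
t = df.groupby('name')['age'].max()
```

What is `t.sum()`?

378

group by name, max of age:
name
Ben     59
Max     56
Nora    51
Pia     45
Ravi    44
Uma     64
Zoe     59
Name: age, dtype: int64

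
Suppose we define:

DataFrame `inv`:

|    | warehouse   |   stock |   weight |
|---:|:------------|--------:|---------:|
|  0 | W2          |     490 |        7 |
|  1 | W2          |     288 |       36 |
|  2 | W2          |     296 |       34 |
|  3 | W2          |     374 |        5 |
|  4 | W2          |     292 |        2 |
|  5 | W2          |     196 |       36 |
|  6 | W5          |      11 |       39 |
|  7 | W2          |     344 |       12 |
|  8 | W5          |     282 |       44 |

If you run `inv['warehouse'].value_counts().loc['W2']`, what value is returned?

7

value_counts of warehouse:
warehouse
W2    7
W5    2
Name: count, dtype: int64
value at index 'W2' → 7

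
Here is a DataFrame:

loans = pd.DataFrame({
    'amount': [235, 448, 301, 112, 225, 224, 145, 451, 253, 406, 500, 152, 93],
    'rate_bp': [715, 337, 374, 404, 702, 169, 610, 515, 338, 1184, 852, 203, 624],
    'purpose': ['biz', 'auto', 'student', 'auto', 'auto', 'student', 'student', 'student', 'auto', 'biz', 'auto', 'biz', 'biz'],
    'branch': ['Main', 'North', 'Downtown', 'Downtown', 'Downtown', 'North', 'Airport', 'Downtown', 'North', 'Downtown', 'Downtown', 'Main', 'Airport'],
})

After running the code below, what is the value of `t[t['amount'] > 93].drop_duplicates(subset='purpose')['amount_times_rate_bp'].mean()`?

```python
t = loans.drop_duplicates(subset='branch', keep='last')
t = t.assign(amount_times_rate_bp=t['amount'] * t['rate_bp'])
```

drop duplicate branch (keep=last):
    amount  rate_bp purpose    branch
8      253      338    auto     North
10     500      852    auto  Downtown
11     152      203     biz      Main
12      93      624     biz   Airport
add column amount_times_rate_bp = t['amount'] * t['rate_bp']:
    amount  rate_bp purpose    branch  amount_times_rate_bp
8      253      338    auto     North                 85514
10     500      852    auto  Downtown                426000
11     152      203     biz      Main                 30856
12      93      624     biz   Airport                 58032
filter rows where amount > 93:
    amount  rate_bp purpose    branch  amount_times_rate_bp
8      253      338    auto     North                 85514
10     500      852    auto  Downtown                426000
11     152      203     biz      Main                 30856
drop duplicate purpose (keep=first):
    amount  rate_bp purpose branch  amount_times_rate_bp
8      253      338    auto  North                 85514
11     152      203     biz   Main                 30856

58185.0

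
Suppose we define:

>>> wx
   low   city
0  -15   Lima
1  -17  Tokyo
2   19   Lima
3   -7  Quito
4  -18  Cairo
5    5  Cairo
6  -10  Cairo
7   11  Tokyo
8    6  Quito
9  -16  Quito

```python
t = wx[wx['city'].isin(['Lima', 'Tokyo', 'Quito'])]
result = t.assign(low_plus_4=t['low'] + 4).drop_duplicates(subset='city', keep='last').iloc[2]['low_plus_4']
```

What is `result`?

-12

filter rows where city in ['Lima', 'Tokyo', 'Quito']:
   low   city
0  -15   Lima
1  -17  Tokyo
2   19   Lima
3   -7  Quito
7   11  Tokyo
8    6  Quito
9  -16  Quito
add column low_plus_4 = t['low'] + 4:
   low   city  low_plus_4
0  -15   Lima         -11
1  -17  Tokyo         -13
2   19   Lima          23
3   -7  Quito          -3
7   11  Tokyo          15
8    6  Quito          10
9  -16  Quito         -12
drop duplicate city (keep=last):
   low   city  low_plus_4
2   19   Lima          23
7   11  Tokyo          15
9  -16  Quito         -12
Then the value at position 2, column 'low_plus_4': -12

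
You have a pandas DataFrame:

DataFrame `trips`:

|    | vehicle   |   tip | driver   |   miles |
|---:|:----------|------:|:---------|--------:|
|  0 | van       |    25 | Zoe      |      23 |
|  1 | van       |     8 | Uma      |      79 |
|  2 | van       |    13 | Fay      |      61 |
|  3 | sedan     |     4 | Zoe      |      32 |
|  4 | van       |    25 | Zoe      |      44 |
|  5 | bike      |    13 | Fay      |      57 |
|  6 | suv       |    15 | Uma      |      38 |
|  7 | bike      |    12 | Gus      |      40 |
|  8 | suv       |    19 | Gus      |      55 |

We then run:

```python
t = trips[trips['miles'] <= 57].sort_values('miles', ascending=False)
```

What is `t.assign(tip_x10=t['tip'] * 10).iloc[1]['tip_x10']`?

filter rows where miles <= 57:
  vehicle  tip driver  miles
0     van   25    Zoe     23
3   sedan    4    Zoe     32
4     van   25    Zoe     44
5    bike   13    Fay     57
6     suv   15    Uma     38
7    bike   12    Gus     40
8     suv   19    Gus     55
sort by miles descending:
  vehicle  tip driver  miles
5    bike   13    Fay     57
8     suv   19    Gus     55
4     van   25    Zoe     44
7    bike   12    Gus     40
6     suv   15    Uma     38
3   sedan    4    Zoe     32
0     van   25    Zoe     23
add column tip_x10 = t['tip'] * 10:
  vehicle  tip driver  miles  tip_x10
5    bike   13    Fay     57      130
8     suv   19    Gus     55      190
4     van   25    Zoe     44      250
7    bike   12    Gus     40      120
6     suv   15    Uma     38      150
3   sedan    4    Zoe     32       40
0     van   25    Zoe     23      250

190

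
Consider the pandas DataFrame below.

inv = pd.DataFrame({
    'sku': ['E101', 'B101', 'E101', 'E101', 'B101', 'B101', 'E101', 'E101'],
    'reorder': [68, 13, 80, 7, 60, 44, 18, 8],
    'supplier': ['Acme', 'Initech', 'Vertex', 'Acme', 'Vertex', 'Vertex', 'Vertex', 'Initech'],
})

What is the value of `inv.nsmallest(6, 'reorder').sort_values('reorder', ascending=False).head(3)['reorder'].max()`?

60

take 6 rows with smallest reorder:
    sku  reorder supplier
3  E101        7     Acme
7  E101        8  Initech
1  B101       13  Initech
6  E101       18   Vertex
5  B101       44   Vertex
4  B101       60   Vertex
sort by reorder descending:
    sku  reorder supplier
4  B101       60   Vertex
5  B101       44   Vertex
6  E101       18   Vertex
1  B101       13  Initech
7  E101        8  Initech
3  E101        7     Acme
take first 3 rows:
    sku  reorder supplier
4  B101       60   Vertex
5  B101       44   Vertex
6  E101       18   Vertex
Reading off the max of column 'reorder', we get 60.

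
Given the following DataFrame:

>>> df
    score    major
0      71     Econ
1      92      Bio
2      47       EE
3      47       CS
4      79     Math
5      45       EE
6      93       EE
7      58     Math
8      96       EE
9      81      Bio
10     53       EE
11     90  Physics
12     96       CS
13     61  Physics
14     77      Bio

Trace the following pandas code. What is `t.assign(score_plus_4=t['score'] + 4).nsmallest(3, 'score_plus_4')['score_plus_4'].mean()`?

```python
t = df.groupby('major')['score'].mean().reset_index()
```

group by major, mean of score:
major
Bio        83.333333
CS         71.500000
EE         66.800000
Econ       71.000000
Math       68.500000
Physics    75.500000
Name: score, dtype: float64
reset_index():
     major      score
0      Bio  83.333333
1       CS  71.500000
2       EE  66.800000
3     Econ  71.000000
4     Math  68.500000
5  Physics  75.500000
add column score_plus_4 = t['score'] + 4:
     major      score  score_plus_4
0      Bio  83.333333     87.333333
1       CS  71.500000     75.500000
2       EE  66.800000     70.800000
3     Econ  71.000000     75.000000
4     Math  68.500000     72.500000
5  Physics  75.500000     79.500000
take 3 rows with smallest score_plus_4:
  major  score  score_plus_4
2    EE   66.8          70.8
4  Math   68.5          72.5
3  Econ   71.0          75.0
Then the mean of column 'score_plus_4': 72.7666666667

72.7666666667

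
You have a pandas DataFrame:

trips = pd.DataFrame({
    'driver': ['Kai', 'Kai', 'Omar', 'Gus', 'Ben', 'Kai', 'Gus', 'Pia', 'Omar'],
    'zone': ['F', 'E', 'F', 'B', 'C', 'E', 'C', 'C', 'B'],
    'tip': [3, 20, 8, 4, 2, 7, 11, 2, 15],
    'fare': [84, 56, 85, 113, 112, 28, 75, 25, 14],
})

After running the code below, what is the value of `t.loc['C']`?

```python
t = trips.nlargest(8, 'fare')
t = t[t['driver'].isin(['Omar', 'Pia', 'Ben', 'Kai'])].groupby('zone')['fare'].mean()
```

take 8 rows with largest fare:
  driver zone  tip  fare
3    Gus    B    4   113
4    Ben    C    2   112
2   Omar    F    8    85
0    Kai    F    3    84
6    Gus    C   11    75
1    Kai    E   20    56
5    Kai    E    7    28
7    Pia    C    2    25
filter rows where driver in ['Omar', 'Pia', 'Ben', 'Kai']:
  driver zone  tip  fare
4    Ben    C    2   112
2   Omar    F    8    85
0    Kai    F    3    84
1    Kai    E   20    56
5    Kai    E    7    28
7    Pia    C    2    25
group by zone, mean of fare:
zone
C    68.5
E    42.0
F    84.5
Name: fare, dtype: float64
Then the value at index 'C': 68.5

68.5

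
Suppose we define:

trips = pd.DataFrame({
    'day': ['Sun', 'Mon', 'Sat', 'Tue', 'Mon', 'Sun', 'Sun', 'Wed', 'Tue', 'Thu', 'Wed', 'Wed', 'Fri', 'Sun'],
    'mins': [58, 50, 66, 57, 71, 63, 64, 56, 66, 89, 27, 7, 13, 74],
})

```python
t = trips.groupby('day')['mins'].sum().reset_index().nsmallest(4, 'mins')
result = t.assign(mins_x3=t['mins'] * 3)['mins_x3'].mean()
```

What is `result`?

193.5

group by day, sum of mins:
day
Fri     13
Mon    121
Sat     66
Sun    259
Thu     89
Tue    123
Wed     90
Name: mins, dtype: int64
reset_index():
   day  mins
0  Fri    13
1  Mon   121
2  Sat    66
3  Sun   259
4  Thu    89
5  Tue   123
6  Wed    90
take 4 rows with smallest mins:
   day  mins
0  Fri    13
2  Sat    66
4  Thu    89
6  Wed    90
add column mins_x3 = t['mins'] * 3:
   day  mins  mins_x3
0  Fri    13       39
2  Sat    66      198
4  Thu    89      267
6  Wed    90      270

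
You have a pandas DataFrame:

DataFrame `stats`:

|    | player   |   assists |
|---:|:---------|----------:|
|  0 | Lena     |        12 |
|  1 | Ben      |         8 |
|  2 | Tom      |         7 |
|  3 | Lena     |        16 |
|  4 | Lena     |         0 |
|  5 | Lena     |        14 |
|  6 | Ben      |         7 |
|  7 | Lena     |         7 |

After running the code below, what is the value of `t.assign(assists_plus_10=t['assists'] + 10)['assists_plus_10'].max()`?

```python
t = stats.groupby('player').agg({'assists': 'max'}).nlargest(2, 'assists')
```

26

group by player, max of assists:
        assists
player         
Ben           8
Lena         16
Tom           7
take 2 rows with largest assists:
        assists
player         
Lena         16
Ben           8
add column assists_plus_10 = t['assists'] + 10:
        assists  assists_plus_10
player                          
Lena         16               26
Ben           8               18
Hence 26.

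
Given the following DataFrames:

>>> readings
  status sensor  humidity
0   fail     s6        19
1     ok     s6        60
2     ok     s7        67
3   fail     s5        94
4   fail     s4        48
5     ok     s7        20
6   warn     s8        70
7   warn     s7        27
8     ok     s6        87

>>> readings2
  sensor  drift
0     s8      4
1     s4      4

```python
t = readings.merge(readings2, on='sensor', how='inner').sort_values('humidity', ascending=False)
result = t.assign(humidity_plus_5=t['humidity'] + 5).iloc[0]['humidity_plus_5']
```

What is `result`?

merge on 'sensor' (how='inner') → 2 rows:
  status sensor  humidity  drift
0   fail     s4        48      4
1   warn     s8        70      4
sort by humidity descending:
  status sensor  humidity  drift
1   warn     s8        70      4
0   fail     s4        48      4
add column humidity_plus_5 = t['humidity'] + 5:
  status sensor  humidity  drift  humidity_plus_5
1   warn     s8        70      4               75
0   fail     s4        48      4               53
Taking the value at position 0, column 'humidity_plus_5' gives 75.

75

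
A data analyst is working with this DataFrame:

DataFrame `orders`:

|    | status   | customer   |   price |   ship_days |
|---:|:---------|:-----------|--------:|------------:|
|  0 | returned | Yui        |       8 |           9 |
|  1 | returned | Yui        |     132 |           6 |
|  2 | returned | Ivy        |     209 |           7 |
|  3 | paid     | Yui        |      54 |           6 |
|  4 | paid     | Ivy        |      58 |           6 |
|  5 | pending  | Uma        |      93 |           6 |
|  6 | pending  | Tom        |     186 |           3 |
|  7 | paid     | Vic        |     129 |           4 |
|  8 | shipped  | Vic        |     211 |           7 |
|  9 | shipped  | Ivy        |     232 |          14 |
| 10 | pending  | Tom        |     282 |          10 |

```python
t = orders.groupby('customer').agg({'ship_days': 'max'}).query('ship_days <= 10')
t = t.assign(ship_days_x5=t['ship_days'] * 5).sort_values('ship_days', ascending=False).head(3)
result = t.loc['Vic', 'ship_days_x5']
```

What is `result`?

35

group by customer, max of ship_days:
          ship_days
customer           
Ivy              14
Tom              10
Uma               6
Vic               7
Yui               9
filter rows where ship_days <= 10:
          ship_days
customer           
Tom              10
Uma               6
Vic               7
Yui               9
add column ship_days_x5 = t['ship_days'] * 5:
          ship_days  ship_days_x5
customer                         
Tom              10            50
Uma               6            30
Vic               7            35
Yui               9            45
sort by ship_days descending:
          ship_days  ship_days_x5
customer                         
Tom              10            50
Yui               9            45
Vic               7            35
Uma               6            30
take first 3 rows:
          ship_days  ship_days_x5
customer                         
Tom              10            50
Yui               9            45
Vic               7            35
Then the value at row 'Vic', column 'ship_days_x5': 35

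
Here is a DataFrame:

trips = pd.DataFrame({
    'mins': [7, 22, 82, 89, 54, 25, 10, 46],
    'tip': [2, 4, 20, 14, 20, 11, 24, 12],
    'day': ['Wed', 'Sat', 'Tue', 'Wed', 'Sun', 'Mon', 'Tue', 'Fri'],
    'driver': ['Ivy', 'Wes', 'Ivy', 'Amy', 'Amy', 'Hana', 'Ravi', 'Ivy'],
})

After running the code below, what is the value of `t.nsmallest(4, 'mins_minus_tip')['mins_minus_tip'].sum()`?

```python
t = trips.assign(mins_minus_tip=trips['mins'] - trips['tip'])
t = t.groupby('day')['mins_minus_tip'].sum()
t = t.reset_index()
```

100

add column mins_minus_tip = trips['mins'] - trips['tip']:
   mins  tip  day driver  mins_minus_tip
0     7    2  Wed    Ivy               5
1    22    4  Sat    Wes              18
2    82   20  Tue    Ivy              62
3    89   14  Wed    Amy              75
4    54   20  Sun    Amy              34
5    25   11  Mon   Hana              14
6    10   24  Tue   Ravi             -14
7    46   12  Fri    Ivy              34
group by day, sum of mins_minus_tip:
day
Fri    34
Mon    14
Sat    18
Sun    34
Tue    48
Wed    80
Name: mins_minus_tip, dtype: int64
reset_index():
   day  mins_minus_tip
0  Fri              34
1  Mon              14
2  Sat              18
3  Sun              34
4  Tue              48
5  Wed              80
take 4 rows with smallest mins_minus_tip:
   day  mins_minus_tip
1  Mon              14
2  Sat              18
0  Fri              34
3  Sun              34
The sum of column 'mins_minus_tip' is 100.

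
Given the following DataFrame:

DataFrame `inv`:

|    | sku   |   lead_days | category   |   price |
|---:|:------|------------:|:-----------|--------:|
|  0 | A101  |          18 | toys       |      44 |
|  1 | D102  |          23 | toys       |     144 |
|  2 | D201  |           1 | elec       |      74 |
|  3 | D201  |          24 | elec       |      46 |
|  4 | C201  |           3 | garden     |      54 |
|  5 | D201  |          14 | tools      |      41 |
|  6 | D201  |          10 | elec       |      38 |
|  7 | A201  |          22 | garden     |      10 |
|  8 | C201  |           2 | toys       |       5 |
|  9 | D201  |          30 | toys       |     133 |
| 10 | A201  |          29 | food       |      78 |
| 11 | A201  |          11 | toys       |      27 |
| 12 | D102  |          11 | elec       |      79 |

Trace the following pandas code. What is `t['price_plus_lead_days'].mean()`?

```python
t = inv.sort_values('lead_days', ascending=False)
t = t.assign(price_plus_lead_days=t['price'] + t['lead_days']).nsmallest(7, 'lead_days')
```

sort by lead_days descending:
     sku  lead_days category  price
9   D201         30     toys    133
10  A201         29     food     78
3   D201         24     elec     46
1   D102         23     toys    144
7   A201         22   garden     10
0   A101         18     toys     44
5   D201         14    tools     41
11  A201         11     toys     27
12  D102         11     elec     79
6   D201         10     elec     38
4   C201          3   garden     54
8   C201          2     toys      5
2   D201          1     elec     74
add column price_plus_lead_days = t['price'] + t['lead_days']:
     sku  lead_days category  price  price_plus_lead_days
9   D201         30     toys    133                   163
10  A201         29     food     78                   107
3   D201         24     elec     46                    70
1   D102         23     toys    144                   167
7   A201         22   garden     10                    32
0   A101         18     toys     44                    62
5   D201         14    tools     41                    55
11  A201         11     toys     27                    38
12  D102         11     elec     79                    90
6   D201         10     elec     38                    48
4   C201          3   garden     54                    57
8   C201          2     toys      5                     7
2   D201          1     elec     74                    75
take 7 rows with smallest lead_days:
     sku  lead_days category  price  price_plus_lead_days
2   D201          1     elec     74                    75
8   C201          2     toys      5                     7
4   C201          3   garden     54                    57
6   D201         10     elec     38                    48
11  A201         11     toys     27                    38
12  D102         11     elec     79                    90
5   D201         14    tools     41                    55
mean of column 'price_plus_lead_days' → 52.8571428571

52.8571428571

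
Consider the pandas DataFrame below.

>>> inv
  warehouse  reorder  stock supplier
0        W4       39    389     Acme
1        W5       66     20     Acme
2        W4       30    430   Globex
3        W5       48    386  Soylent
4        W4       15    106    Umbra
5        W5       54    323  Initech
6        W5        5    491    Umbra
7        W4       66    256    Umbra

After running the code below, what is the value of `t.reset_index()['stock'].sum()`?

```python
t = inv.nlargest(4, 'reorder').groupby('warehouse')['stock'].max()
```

642

take 4 rows with largest reorder:
  warehouse  reorder  stock supplier
1        W5       66     20     Acme
7        W4       66    256    Umbra
5        W5       54    323  Initech
3        W5       48    386  Soylent
group by warehouse, max of stock:
warehouse
W4    256
W5    386
Name: stock, dtype: int64
reset_index():
  warehouse  stock
0        W4    256
1        W5    386
Then the sum of column 'stock': 642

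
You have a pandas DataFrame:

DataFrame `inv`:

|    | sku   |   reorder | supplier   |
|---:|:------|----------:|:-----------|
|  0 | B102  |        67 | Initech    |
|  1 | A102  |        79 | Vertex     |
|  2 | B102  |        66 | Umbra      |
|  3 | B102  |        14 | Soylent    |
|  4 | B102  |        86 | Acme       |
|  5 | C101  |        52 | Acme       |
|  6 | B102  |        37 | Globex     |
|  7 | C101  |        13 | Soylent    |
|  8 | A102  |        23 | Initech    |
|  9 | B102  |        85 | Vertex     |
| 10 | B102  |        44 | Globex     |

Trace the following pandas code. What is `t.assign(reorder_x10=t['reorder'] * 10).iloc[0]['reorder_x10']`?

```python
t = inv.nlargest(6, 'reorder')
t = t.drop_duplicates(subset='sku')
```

860

take 6 rows with largest reorder:
    sku  reorder supplier
4  B102       86     Acme
9  B102       85   Vertex
1  A102       79   Vertex
0  B102       67  Initech
2  B102       66    Umbra
5  C101       52     Acme
drop duplicate sku (keep=first):
    sku  reorder supplier
4  B102       86     Acme
1  A102       79   Vertex
5  C101       52     Acme
add column reorder_x10 = t['reorder'] * 10:
    sku  reorder supplier  reorder_x10
4  B102       86     Acme          860
1  A102       79   Vertex          790
5  C101       52     Acme          520
value at position 0, column 'reorder_x10' → 860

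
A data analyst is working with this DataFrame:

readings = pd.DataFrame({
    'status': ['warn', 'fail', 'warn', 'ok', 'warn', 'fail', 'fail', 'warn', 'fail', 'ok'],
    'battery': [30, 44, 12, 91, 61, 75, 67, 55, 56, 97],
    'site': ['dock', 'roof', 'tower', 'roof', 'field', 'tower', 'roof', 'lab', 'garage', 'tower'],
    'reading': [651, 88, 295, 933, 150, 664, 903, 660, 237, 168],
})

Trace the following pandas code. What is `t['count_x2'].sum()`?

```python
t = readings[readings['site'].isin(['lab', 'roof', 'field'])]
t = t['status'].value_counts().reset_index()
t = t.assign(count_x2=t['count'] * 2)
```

10

filter rows where site in ['lab', 'roof', 'field']:
  status  battery   site  reading
1   fail       44   roof       88
3     ok       91   roof      933
4   warn       61  field      150
6   fail       67   roof      903
7   warn       55    lab      660
value_counts of status:
status
fail    2
warn    2
ok      1
Name: count, dtype: int64
reset_index():
  status  count
0   fail      2
1   warn      2
2     ok      1
add column count_x2 = t['count'] * 2:
  status  count  count_x2
0   fail      2         4
1   warn      2         4
2     ok      1         2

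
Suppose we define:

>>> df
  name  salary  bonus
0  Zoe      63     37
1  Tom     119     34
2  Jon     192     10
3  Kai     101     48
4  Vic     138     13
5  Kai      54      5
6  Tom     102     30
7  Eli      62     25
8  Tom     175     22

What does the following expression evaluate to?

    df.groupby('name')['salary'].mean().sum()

group by name, mean of salary:
name
Eli     62.0
Jon    192.0
Kai     77.5
Tom    132.0
Vic    138.0
Zoe     63.0
Name: salary, dtype: float64
Reading off the sum of the resulting series, we get 664.5.

664.5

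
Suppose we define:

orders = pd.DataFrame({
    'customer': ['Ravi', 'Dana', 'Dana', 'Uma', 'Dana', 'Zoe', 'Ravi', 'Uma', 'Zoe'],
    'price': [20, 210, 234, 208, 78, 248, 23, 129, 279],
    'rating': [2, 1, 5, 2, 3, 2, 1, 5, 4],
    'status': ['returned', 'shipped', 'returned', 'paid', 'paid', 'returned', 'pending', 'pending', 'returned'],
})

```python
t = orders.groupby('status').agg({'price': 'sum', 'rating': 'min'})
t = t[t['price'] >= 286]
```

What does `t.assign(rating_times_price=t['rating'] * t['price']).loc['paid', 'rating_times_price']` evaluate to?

group by status: sum(price), min(rating):
          price  rating
status                 
paid        286       2
pending     152       1
returned    781       2
shipped     210       1
filter rows where price >= 286:
          price  rating
status                 
paid        286       2
returned    781       2
add column rating_times_price = t['rating'] * t['price']:
          price  rating  rating_times_price
status                                     
paid        286       2                 572
returned    781       2                1562
Taking the value at row 'paid', column 'rating_times_price' gives 572.

572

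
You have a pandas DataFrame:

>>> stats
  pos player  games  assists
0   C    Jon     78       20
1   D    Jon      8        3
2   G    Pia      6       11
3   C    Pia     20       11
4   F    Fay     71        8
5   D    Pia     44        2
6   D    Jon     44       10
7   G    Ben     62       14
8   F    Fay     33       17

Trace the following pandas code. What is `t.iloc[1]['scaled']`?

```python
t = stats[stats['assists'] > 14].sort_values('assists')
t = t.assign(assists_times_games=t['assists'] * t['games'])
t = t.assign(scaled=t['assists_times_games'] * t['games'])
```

filter rows where assists > 14:
  pos player  games  assists
0   C    Jon     78       20
8   F    Fay     33       17
sort by assists:
  pos player  games  assists
8   F    Fay     33       17
0   C    Jon     78       20
add column assists_times_games = t['assists'] * t['games']:
  pos player  games  assists  assists_times_games
8   F    Fay     33       17                  561
0   C    Jon     78       20                 1560
add column scaled = t['assists_times_games'] * t['games']:
  pos player  games  assists  assists_times_games  scaled
8   F    Fay     33       17                  561   18513
0   C    Jon     78       20                 1560  121680
Finally, value at position 1, column 'scaled' = 121680.

121680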